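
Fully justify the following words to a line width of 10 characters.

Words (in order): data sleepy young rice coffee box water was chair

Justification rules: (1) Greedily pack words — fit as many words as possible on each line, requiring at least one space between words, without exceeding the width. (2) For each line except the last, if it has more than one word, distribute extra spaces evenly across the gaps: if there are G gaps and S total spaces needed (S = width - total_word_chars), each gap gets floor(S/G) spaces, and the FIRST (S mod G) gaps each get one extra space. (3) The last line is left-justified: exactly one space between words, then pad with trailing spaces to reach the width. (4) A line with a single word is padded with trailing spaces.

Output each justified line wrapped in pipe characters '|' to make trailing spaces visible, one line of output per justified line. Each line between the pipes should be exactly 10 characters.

Line 1: ['data'] (min_width=4, slack=6)
Line 2: ['sleepy'] (min_width=6, slack=4)
Line 3: ['young', 'rice'] (min_width=10, slack=0)
Line 4: ['coffee', 'box'] (min_width=10, slack=0)
Line 5: ['water', 'was'] (min_width=9, slack=1)
Line 6: ['chair'] (min_width=5, slack=5)

Answer: |data      |
|sleepy    |
|young rice|
|coffee box|
|water  was|
|chair     |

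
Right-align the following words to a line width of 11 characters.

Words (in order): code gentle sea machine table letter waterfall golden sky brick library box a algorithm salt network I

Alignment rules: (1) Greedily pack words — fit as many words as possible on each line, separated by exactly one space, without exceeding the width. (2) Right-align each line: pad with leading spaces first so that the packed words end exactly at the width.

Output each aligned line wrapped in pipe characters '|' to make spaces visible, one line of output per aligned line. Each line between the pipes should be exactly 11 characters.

Answer: |code gentle|
|sea machine|
|      table|
|     letter|
|  waterfall|
| golden sky|
|      brick|
|library box|
|a algorithm|
|       salt|
|  network I|

Derivation:
Line 1: ['code', 'gentle'] (min_width=11, slack=0)
Line 2: ['sea', 'machine'] (min_width=11, slack=0)
Line 3: ['table'] (min_width=5, slack=6)
Line 4: ['letter'] (min_width=6, slack=5)
Line 5: ['waterfall'] (min_width=9, slack=2)
Line 6: ['golden', 'sky'] (min_width=10, slack=1)
Line 7: ['brick'] (min_width=5, slack=6)
Line 8: ['library', 'box'] (min_width=11, slack=0)
Line 9: ['a', 'algorithm'] (min_width=11, slack=0)
Line 10: ['salt'] (min_width=4, slack=7)
Line 11: ['network', 'I'] (min_width=9, slack=2)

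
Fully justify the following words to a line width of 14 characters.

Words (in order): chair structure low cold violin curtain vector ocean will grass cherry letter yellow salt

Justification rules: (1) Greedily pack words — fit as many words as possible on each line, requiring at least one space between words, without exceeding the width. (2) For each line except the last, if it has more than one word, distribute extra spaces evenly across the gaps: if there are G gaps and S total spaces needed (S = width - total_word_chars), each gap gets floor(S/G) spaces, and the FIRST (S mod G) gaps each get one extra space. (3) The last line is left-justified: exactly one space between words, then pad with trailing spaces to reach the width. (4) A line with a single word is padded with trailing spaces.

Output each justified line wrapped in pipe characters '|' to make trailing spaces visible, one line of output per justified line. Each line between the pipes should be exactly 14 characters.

Line 1: ['chair'] (min_width=5, slack=9)
Line 2: ['structure', 'low'] (min_width=13, slack=1)
Line 3: ['cold', 'violin'] (min_width=11, slack=3)
Line 4: ['curtain', 'vector'] (min_width=14, slack=0)
Line 5: ['ocean', 'will'] (min_width=10, slack=4)
Line 6: ['grass', 'cherry'] (min_width=12, slack=2)
Line 7: ['letter', 'yellow'] (min_width=13, slack=1)
Line 8: ['salt'] (min_width=4, slack=10)

Answer: |chair         |
|structure  low|
|cold    violin|
|curtain vector|
|ocean     will|
|grass   cherry|
|letter  yellow|
|salt          |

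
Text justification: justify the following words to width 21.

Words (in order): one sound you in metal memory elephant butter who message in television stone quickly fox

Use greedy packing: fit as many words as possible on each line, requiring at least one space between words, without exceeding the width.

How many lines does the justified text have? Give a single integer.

Answer: 5

Derivation:
Line 1: ['one', 'sound', 'you', 'in'] (min_width=16, slack=5)
Line 2: ['metal', 'memory', 'elephant'] (min_width=21, slack=0)
Line 3: ['butter', 'who', 'message', 'in'] (min_width=21, slack=0)
Line 4: ['television', 'stone'] (min_width=16, slack=5)
Line 5: ['quickly', 'fox'] (min_width=11, slack=10)
Total lines: 5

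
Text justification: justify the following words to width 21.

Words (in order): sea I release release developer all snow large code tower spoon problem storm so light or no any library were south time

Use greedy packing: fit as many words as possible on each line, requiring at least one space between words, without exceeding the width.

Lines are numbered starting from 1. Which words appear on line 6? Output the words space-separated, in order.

Line 1: ['sea', 'I', 'release', 'release'] (min_width=21, slack=0)
Line 2: ['developer', 'all', 'snow'] (min_width=18, slack=3)
Line 3: ['large', 'code', 'tower'] (min_width=16, slack=5)
Line 4: ['spoon', 'problem', 'storm'] (min_width=19, slack=2)
Line 5: ['so', 'light', 'or', 'no', 'any'] (min_width=18, slack=3)
Line 6: ['library', 'were', 'south'] (min_width=18, slack=3)
Line 7: ['time'] (min_width=4, slack=17)

Answer: library were south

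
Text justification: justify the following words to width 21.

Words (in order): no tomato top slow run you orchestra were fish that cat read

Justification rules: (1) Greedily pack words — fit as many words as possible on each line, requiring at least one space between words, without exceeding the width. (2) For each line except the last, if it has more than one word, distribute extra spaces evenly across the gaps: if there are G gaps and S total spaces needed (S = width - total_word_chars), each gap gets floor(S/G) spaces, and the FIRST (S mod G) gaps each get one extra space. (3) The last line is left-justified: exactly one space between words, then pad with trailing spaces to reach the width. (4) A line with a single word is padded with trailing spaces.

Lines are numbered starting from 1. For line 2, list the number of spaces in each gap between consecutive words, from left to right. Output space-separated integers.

Answer: 3 3

Derivation:
Line 1: ['no', 'tomato', 'top', 'slow'] (min_width=18, slack=3)
Line 2: ['run', 'you', 'orchestra'] (min_width=17, slack=4)
Line 3: ['were', 'fish', 'that', 'cat'] (min_width=18, slack=3)
Line 4: ['read'] (min_width=4, slack=17)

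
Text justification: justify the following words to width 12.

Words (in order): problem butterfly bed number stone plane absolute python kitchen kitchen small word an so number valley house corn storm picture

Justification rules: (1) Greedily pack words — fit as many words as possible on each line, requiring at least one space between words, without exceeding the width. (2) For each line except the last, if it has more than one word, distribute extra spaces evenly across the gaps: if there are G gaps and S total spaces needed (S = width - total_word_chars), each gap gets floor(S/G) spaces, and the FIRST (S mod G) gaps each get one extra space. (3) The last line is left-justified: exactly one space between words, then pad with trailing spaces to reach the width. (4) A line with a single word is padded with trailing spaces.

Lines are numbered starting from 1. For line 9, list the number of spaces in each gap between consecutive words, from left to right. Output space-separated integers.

Answer: 3

Derivation:
Line 1: ['problem'] (min_width=7, slack=5)
Line 2: ['butterfly'] (min_width=9, slack=3)
Line 3: ['bed', 'number'] (min_width=10, slack=2)
Line 4: ['stone', 'plane'] (min_width=11, slack=1)
Line 5: ['absolute'] (min_width=8, slack=4)
Line 6: ['python'] (min_width=6, slack=6)
Line 7: ['kitchen'] (min_width=7, slack=5)
Line 8: ['kitchen'] (min_width=7, slack=5)
Line 9: ['small', 'word'] (min_width=10, slack=2)
Line 10: ['an', 'so', 'number'] (min_width=12, slack=0)
Line 11: ['valley', 'house'] (min_width=12, slack=0)
Line 12: ['corn', 'storm'] (min_width=10, slack=2)
Line 13: ['picture'] (min_width=7, slack=5)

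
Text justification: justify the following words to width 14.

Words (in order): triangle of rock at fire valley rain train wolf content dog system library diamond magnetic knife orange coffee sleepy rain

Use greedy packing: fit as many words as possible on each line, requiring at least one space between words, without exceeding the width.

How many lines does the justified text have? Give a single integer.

Line 1: ['triangle', 'of'] (min_width=11, slack=3)
Line 2: ['rock', 'at', 'fire'] (min_width=12, slack=2)
Line 3: ['valley', 'rain'] (min_width=11, slack=3)
Line 4: ['train', 'wolf'] (min_width=10, slack=4)
Line 5: ['content', 'dog'] (min_width=11, slack=3)
Line 6: ['system', 'library'] (min_width=14, slack=0)
Line 7: ['diamond'] (min_width=7, slack=7)
Line 8: ['magnetic', 'knife'] (min_width=14, slack=0)
Line 9: ['orange', 'coffee'] (min_width=13, slack=1)
Line 10: ['sleepy', 'rain'] (min_width=11, slack=3)
Total lines: 10

Answer: 10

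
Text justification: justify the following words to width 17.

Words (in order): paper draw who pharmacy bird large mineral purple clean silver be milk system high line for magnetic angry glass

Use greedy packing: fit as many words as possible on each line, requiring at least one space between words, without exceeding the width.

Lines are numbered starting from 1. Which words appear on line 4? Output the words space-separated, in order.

Answer: purple clean

Derivation:
Line 1: ['paper', 'draw', 'who'] (min_width=14, slack=3)
Line 2: ['pharmacy', 'bird'] (min_width=13, slack=4)
Line 3: ['large', 'mineral'] (min_width=13, slack=4)
Line 4: ['purple', 'clean'] (min_width=12, slack=5)
Line 5: ['silver', 'be', 'milk'] (min_width=14, slack=3)
Line 6: ['system', 'high', 'line'] (min_width=16, slack=1)
Line 7: ['for', 'magnetic'] (min_width=12, slack=5)
Line 8: ['angry', 'glass'] (min_width=11, slack=6)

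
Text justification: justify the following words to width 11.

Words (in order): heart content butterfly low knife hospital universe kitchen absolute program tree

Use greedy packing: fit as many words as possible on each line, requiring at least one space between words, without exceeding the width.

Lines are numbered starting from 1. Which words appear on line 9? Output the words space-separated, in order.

Answer: program

Derivation:
Line 1: ['heart'] (min_width=5, slack=6)
Line 2: ['content'] (min_width=7, slack=4)
Line 3: ['butterfly'] (min_width=9, slack=2)
Line 4: ['low', 'knife'] (min_width=9, slack=2)
Line 5: ['hospital'] (min_width=8, slack=3)
Line 6: ['universe'] (min_width=8, slack=3)
Line 7: ['kitchen'] (min_width=7, slack=4)
Line 8: ['absolute'] (min_width=8, slack=3)
Line 9: ['program'] (min_width=7, slack=4)
Line 10: ['tree'] (min_width=4, slack=7)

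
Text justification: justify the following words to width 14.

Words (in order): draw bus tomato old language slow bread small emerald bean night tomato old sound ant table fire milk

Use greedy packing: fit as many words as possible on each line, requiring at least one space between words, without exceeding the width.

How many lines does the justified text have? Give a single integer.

Answer: 9

Derivation:
Line 1: ['draw', 'bus'] (min_width=8, slack=6)
Line 2: ['tomato', 'old'] (min_width=10, slack=4)
Line 3: ['language', 'slow'] (min_width=13, slack=1)
Line 4: ['bread', 'small'] (min_width=11, slack=3)
Line 5: ['emerald', 'bean'] (min_width=12, slack=2)
Line 6: ['night', 'tomato'] (min_width=12, slack=2)
Line 7: ['old', 'sound', 'ant'] (min_width=13, slack=1)
Line 8: ['table', 'fire'] (min_width=10, slack=4)
Line 9: ['milk'] (min_width=4, slack=10)
Total lines: 9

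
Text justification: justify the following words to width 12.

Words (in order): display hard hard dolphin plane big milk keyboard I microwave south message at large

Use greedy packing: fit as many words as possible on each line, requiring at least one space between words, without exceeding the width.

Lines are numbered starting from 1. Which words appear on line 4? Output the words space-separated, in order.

Line 1: ['display', 'hard'] (min_width=12, slack=0)
Line 2: ['hard', 'dolphin'] (min_width=12, slack=0)
Line 3: ['plane', 'big'] (min_width=9, slack=3)
Line 4: ['milk'] (min_width=4, slack=8)
Line 5: ['keyboard', 'I'] (min_width=10, slack=2)
Line 6: ['microwave'] (min_width=9, slack=3)
Line 7: ['south'] (min_width=5, slack=7)
Line 8: ['message', 'at'] (min_width=10, slack=2)
Line 9: ['large'] (min_width=5, slack=7)

Answer: milk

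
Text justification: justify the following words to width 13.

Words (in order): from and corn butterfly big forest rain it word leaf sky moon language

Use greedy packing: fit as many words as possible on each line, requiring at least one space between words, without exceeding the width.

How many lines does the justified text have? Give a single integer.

Answer: 6

Derivation:
Line 1: ['from', 'and', 'corn'] (min_width=13, slack=0)
Line 2: ['butterfly', 'big'] (min_width=13, slack=0)
Line 3: ['forest', 'rain'] (min_width=11, slack=2)
Line 4: ['it', 'word', 'leaf'] (min_width=12, slack=1)
Line 5: ['sky', 'moon'] (min_width=8, slack=5)
Line 6: ['language'] (min_width=8, slack=5)
Total lines: 6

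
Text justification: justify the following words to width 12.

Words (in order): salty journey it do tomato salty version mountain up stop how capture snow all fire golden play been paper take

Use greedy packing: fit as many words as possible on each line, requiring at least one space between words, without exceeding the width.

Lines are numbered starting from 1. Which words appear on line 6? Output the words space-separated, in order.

Line 1: ['salty'] (min_width=5, slack=7)
Line 2: ['journey', 'it'] (min_width=10, slack=2)
Line 3: ['do', 'tomato'] (min_width=9, slack=3)
Line 4: ['salty'] (min_width=5, slack=7)
Line 5: ['version'] (min_width=7, slack=5)
Line 6: ['mountain', 'up'] (min_width=11, slack=1)
Line 7: ['stop', 'how'] (min_width=8, slack=4)
Line 8: ['capture', 'snow'] (min_width=12, slack=0)
Line 9: ['all', 'fire'] (min_width=8, slack=4)
Line 10: ['golden', 'play'] (min_width=11, slack=1)
Line 11: ['been', 'paper'] (min_width=10, slack=2)
Line 12: ['take'] (min_width=4, slack=8)

Answer: mountain up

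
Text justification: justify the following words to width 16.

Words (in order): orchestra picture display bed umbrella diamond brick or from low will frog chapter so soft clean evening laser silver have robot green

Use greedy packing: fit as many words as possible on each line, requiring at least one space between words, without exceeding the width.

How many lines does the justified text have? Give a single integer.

Answer: 10

Derivation:
Line 1: ['orchestra'] (min_width=9, slack=7)
Line 2: ['picture', 'display'] (min_width=15, slack=1)
Line 3: ['bed', 'umbrella'] (min_width=12, slack=4)
Line 4: ['diamond', 'brick', 'or'] (min_width=16, slack=0)
Line 5: ['from', 'low', 'will'] (min_width=13, slack=3)
Line 6: ['frog', 'chapter', 'so'] (min_width=15, slack=1)
Line 7: ['soft', 'clean'] (min_width=10, slack=6)
Line 8: ['evening', 'laser'] (min_width=13, slack=3)
Line 9: ['silver', 'have'] (min_width=11, slack=5)
Line 10: ['robot', 'green'] (min_width=11, slack=5)
Total lines: 10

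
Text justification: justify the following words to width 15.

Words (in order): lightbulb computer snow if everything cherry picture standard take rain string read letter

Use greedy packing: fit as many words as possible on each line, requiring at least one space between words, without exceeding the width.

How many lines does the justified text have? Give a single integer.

Answer: 7

Derivation:
Line 1: ['lightbulb'] (min_width=9, slack=6)
Line 2: ['computer', 'snow'] (min_width=13, slack=2)
Line 3: ['if', 'everything'] (min_width=13, slack=2)
Line 4: ['cherry', 'picture'] (min_width=14, slack=1)
Line 5: ['standard', 'take'] (min_width=13, slack=2)
Line 6: ['rain', 'string'] (min_width=11, slack=4)
Line 7: ['read', 'letter'] (min_width=11, slack=4)
Total lines: 7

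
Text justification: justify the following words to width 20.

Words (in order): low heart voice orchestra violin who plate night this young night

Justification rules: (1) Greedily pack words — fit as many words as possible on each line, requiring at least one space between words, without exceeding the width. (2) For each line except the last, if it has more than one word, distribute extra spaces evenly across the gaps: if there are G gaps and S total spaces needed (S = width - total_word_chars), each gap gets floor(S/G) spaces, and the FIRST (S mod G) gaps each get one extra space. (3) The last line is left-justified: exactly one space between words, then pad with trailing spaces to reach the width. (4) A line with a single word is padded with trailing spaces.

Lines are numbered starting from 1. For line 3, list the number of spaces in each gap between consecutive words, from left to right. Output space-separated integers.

Answer: 3 3

Derivation:
Line 1: ['low', 'heart', 'voice'] (min_width=15, slack=5)
Line 2: ['orchestra', 'violin', 'who'] (min_width=20, slack=0)
Line 3: ['plate', 'night', 'this'] (min_width=16, slack=4)
Line 4: ['young', 'night'] (min_width=11, slack=9)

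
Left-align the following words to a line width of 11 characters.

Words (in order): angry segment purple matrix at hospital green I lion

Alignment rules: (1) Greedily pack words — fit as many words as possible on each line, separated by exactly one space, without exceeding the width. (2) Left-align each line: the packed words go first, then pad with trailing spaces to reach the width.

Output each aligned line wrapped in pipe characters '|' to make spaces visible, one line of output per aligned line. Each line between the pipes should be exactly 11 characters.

Line 1: ['angry'] (min_width=5, slack=6)
Line 2: ['segment'] (min_width=7, slack=4)
Line 3: ['purple'] (min_width=6, slack=5)
Line 4: ['matrix', 'at'] (min_width=9, slack=2)
Line 5: ['hospital'] (min_width=8, slack=3)
Line 6: ['green', 'I'] (min_width=7, slack=4)
Line 7: ['lion'] (min_width=4, slack=7)

Answer: |angry      |
|segment    |
|purple     |
|matrix at  |
|hospital   |
|green I    |
|lion       |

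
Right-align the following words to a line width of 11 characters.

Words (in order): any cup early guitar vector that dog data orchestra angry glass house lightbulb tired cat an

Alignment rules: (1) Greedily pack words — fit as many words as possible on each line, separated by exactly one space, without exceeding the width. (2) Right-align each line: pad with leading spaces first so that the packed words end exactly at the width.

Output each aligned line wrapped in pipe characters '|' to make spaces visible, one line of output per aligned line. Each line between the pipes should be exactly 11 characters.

Line 1: ['any', 'cup'] (min_width=7, slack=4)
Line 2: ['early'] (min_width=5, slack=6)
Line 3: ['guitar'] (min_width=6, slack=5)
Line 4: ['vector', 'that'] (min_width=11, slack=0)
Line 5: ['dog', 'data'] (min_width=8, slack=3)
Line 6: ['orchestra'] (min_width=9, slack=2)
Line 7: ['angry', 'glass'] (min_width=11, slack=0)
Line 8: ['house'] (min_width=5, slack=6)
Line 9: ['lightbulb'] (min_width=9, slack=2)
Line 10: ['tired', 'cat'] (min_width=9, slack=2)
Line 11: ['an'] (min_width=2, slack=9)

Answer: |    any cup|
|      early|
|     guitar|
|vector that|
|   dog data|
|  orchestra|
|angry glass|
|      house|
|  lightbulb|
|  tired cat|
|         an|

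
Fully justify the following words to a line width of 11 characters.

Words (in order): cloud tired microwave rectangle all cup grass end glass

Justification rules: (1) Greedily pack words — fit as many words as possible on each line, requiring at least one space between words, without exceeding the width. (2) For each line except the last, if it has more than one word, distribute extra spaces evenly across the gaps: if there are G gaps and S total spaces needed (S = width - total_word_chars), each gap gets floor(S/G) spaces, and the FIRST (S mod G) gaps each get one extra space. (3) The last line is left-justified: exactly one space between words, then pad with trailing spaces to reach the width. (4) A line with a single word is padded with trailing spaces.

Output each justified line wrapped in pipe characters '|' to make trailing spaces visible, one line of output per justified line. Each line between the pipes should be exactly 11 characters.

Line 1: ['cloud', 'tired'] (min_width=11, slack=0)
Line 2: ['microwave'] (min_width=9, slack=2)
Line 3: ['rectangle'] (min_width=9, slack=2)
Line 4: ['all', 'cup'] (min_width=7, slack=4)
Line 5: ['grass', 'end'] (min_width=9, slack=2)
Line 6: ['glass'] (min_width=5, slack=6)

Answer: |cloud tired|
|microwave  |
|rectangle  |
|all     cup|
|grass   end|
|glass      |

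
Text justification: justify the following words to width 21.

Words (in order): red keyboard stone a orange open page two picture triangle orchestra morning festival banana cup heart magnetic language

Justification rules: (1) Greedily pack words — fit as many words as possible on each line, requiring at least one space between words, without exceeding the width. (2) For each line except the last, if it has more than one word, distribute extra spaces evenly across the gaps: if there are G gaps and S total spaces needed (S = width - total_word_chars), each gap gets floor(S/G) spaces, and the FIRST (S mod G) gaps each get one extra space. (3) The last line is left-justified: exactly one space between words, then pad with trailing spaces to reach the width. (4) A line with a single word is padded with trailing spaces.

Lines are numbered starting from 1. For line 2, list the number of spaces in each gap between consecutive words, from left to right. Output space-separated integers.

Line 1: ['red', 'keyboard', 'stone', 'a'] (min_width=20, slack=1)
Line 2: ['orange', 'open', 'page', 'two'] (min_width=20, slack=1)
Line 3: ['picture', 'triangle'] (min_width=16, slack=5)
Line 4: ['orchestra', 'morning'] (min_width=17, slack=4)
Line 5: ['festival', 'banana', 'cup'] (min_width=19, slack=2)
Line 6: ['heart', 'magnetic'] (min_width=14, slack=7)
Line 7: ['language'] (min_width=8, slack=13)

Answer: 2 1 1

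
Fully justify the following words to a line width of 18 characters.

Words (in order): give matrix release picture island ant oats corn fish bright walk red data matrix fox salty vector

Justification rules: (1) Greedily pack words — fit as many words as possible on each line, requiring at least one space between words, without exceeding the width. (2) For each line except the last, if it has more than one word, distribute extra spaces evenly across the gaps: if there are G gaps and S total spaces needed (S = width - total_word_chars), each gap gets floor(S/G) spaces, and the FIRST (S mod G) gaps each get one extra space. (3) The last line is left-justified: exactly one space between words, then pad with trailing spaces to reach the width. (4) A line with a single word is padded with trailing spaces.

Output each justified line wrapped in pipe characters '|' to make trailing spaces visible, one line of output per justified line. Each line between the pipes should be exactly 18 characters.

Line 1: ['give', 'matrix'] (min_width=11, slack=7)
Line 2: ['release', 'picture'] (min_width=15, slack=3)
Line 3: ['island', 'ant', 'oats'] (min_width=15, slack=3)
Line 4: ['corn', 'fish', 'bright'] (min_width=16, slack=2)
Line 5: ['walk', 'red', 'data'] (min_width=13, slack=5)
Line 6: ['matrix', 'fox', 'salty'] (min_width=16, slack=2)
Line 7: ['vector'] (min_width=6, slack=12)

Answer: |give        matrix|
|release    picture|
|island   ant  oats|
|corn  fish  bright|
|walk    red   data|
|matrix  fox  salty|
|vector            |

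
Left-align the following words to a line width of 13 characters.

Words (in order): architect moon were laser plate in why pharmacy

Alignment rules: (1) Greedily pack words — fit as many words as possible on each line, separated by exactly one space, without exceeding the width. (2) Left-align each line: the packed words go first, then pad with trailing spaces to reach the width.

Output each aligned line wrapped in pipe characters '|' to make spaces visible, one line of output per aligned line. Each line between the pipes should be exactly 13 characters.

Line 1: ['architect'] (min_width=9, slack=4)
Line 2: ['moon', 'were'] (min_width=9, slack=4)
Line 3: ['laser', 'plate'] (min_width=11, slack=2)
Line 4: ['in', 'why'] (min_width=6, slack=7)
Line 5: ['pharmacy'] (min_width=8, slack=5)

Answer: |architect    |
|moon were    |
|laser plate  |
|in why       |
|pharmacy     |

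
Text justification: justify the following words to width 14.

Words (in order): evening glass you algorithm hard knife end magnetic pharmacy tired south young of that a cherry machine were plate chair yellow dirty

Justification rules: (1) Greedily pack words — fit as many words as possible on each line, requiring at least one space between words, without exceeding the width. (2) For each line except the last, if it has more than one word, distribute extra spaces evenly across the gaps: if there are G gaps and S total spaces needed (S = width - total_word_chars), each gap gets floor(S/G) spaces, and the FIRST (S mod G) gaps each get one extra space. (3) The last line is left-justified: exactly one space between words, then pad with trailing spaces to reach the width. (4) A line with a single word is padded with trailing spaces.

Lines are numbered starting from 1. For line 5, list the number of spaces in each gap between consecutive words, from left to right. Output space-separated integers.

Answer: 1

Derivation:
Line 1: ['evening', 'glass'] (min_width=13, slack=1)
Line 2: ['you', 'algorithm'] (min_width=13, slack=1)
Line 3: ['hard', 'knife', 'end'] (min_width=14, slack=0)
Line 4: ['magnetic'] (min_width=8, slack=6)
Line 5: ['pharmacy', 'tired'] (min_width=14, slack=0)
Line 6: ['south', 'young', 'of'] (min_width=14, slack=0)
Line 7: ['that', 'a', 'cherry'] (min_width=13, slack=1)
Line 8: ['machine', 'were'] (min_width=12, slack=2)
Line 9: ['plate', 'chair'] (min_width=11, slack=3)
Line 10: ['yellow', 'dirty'] (min_width=12, slack=2)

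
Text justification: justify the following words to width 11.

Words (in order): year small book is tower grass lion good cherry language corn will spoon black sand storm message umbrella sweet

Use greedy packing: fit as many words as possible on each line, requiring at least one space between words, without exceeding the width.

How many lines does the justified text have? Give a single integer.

Answer: 12

Derivation:
Line 1: ['year', 'small'] (min_width=10, slack=1)
Line 2: ['book', 'is'] (min_width=7, slack=4)
Line 3: ['tower', 'grass'] (min_width=11, slack=0)
Line 4: ['lion', 'good'] (min_width=9, slack=2)
Line 5: ['cherry'] (min_width=6, slack=5)
Line 6: ['language'] (min_width=8, slack=3)
Line 7: ['corn', 'will'] (min_width=9, slack=2)
Line 8: ['spoon', 'black'] (min_width=11, slack=0)
Line 9: ['sand', 'storm'] (min_width=10, slack=1)
Line 10: ['message'] (min_width=7, slack=4)
Line 11: ['umbrella'] (min_width=8, slack=3)
Line 12: ['sweet'] (min_width=5, slack=6)
Total lines: 12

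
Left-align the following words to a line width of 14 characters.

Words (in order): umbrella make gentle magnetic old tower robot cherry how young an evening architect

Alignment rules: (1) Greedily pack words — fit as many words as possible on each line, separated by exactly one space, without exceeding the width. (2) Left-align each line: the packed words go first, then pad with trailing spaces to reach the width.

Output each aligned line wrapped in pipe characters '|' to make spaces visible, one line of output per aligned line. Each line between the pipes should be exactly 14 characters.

Line 1: ['umbrella', 'make'] (min_width=13, slack=1)
Line 2: ['gentle'] (min_width=6, slack=8)
Line 3: ['magnetic', 'old'] (min_width=12, slack=2)
Line 4: ['tower', 'robot'] (min_width=11, slack=3)
Line 5: ['cherry', 'how'] (min_width=10, slack=4)
Line 6: ['young', 'an'] (min_width=8, slack=6)
Line 7: ['evening'] (min_width=7, slack=7)
Line 8: ['architect'] (min_width=9, slack=5)

Answer: |umbrella make |
|gentle        |
|magnetic old  |
|tower robot   |
|cherry how    |
|young an      |
|evening       |
|architect     |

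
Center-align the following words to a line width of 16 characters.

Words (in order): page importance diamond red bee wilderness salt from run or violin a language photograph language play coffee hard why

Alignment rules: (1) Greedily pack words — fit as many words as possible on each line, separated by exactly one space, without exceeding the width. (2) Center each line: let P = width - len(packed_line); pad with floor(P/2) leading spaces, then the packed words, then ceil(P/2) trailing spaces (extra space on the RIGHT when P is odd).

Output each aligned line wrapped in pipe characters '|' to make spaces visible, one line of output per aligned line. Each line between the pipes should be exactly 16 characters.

Answer: |page importance |
|diamond red bee |
|wilderness salt |
|  from run or   |
|    violin a    |
|    language    |
|   photograph   |
| language play  |
|coffee hard why |

Derivation:
Line 1: ['page', 'importance'] (min_width=15, slack=1)
Line 2: ['diamond', 'red', 'bee'] (min_width=15, slack=1)
Line 3: ['wilderness', 'salt'] (min_width=15, slack=1)
Line 4: ['from', 'run', 'or'] (min_width=11, slack=5)
Line 5: ['violin', 'a'] (min_width=8, slack=8)
Line 6: ['language'] (min_width=8, slack=8)
Line 7: ['photograph'] (min_width=10, slack=6)
Line 8: ['language', 'play'] (min_width=13, slack=3)
Line 9: ['coffee', 'hard', 'why'] (min_width=15, slack=1)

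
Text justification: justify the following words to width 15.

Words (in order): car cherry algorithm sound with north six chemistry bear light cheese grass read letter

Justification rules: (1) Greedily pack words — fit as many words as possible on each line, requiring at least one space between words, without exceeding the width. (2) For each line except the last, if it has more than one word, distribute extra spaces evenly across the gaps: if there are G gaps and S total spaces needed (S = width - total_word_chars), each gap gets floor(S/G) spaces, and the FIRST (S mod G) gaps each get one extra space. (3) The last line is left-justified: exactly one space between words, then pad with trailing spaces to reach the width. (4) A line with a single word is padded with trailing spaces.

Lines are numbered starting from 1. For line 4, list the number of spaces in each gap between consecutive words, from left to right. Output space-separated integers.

Answer: 2

Derivation:
Line 1: ['car', 'cherry'] (min_width=10, slack=5)
Line 2: ['algorithm', 'sound'] (min_width=15, slack=0)
Line 3: ['with', 'north', 'six'] (min_width=14, slack=1)
Line 4: ['chemistry', 'bear'] (min_width=14, slack=1)
Line 5: ['light', 'cheese'] (min_width=12, slack=3)
Line 6: ['grass', 'read'] (min_width=10, slack=5)
Line 7: ['letter'] (min_width=6, slack=9)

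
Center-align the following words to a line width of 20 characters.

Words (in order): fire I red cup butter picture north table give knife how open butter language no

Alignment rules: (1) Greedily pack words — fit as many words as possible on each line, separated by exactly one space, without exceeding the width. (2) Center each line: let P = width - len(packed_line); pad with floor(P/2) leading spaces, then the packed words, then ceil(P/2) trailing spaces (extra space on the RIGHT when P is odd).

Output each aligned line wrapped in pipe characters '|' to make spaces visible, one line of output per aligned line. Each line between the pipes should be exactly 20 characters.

Answer: |   fire I red cup   |
|butter picture north|
|table give knife how|
|open butter language|
|         no         |

Derivation:
Line 1: ['fire', 'I', 'red', 'cup'] (min_width=14, slack=6)
Line 2: ['butter', 'picture', 'north'] (min_width=20, slack=0)
Line 3: ['table', 'give', 'knife', 'how'] (min_width=20, slack=0)
Line 4: ['open', 'butter', 'language'] (min_width=20, slack=0)
Line 5: ['no'] (min_width=2, slack=18)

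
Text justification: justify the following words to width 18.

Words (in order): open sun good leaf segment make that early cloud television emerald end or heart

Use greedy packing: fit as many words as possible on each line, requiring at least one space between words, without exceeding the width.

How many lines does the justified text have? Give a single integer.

Line 1: ['open', 'sun', 'good', 'leaf'] (min_width=18, slack=0)
Line 2: ['segment', 'make', 'that'] (min_width=17, slack=1)
Line 3: ['early', 'cloud'] (min_width=11, slack=7)
Line 4: ['television', 'emerald'] (min_width=18, slack=0)
Line 5: ['end', 'or', 'heart'] (min_width=12, slack=6)
Total lines: 5

Answer: 5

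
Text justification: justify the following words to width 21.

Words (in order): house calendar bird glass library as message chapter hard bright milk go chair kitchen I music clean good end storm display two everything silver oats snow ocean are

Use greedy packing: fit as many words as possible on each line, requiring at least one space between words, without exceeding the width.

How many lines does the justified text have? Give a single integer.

Answer: 9

Derivation:
Line 1: ['house', 'calendar', 'bird'] (min_width=19, slack=2)
Line 2: ['glass', 'library', 'as'] (min_width=16, slack=5)
Line 3: ['message', 'chapter', 'hard'] (min_width=20, slack=1)
Line 4: ['bright', 'milk', 'go', 'chair'] (min_width=20, slack=1)
Line 5: ['kitchen', 'I', 'music', 'clean'] (min_width=21, slack=0)
Line 6: ['good', 'end', 'storm'] (min_width=14, slack=7)
Line 7: ['display', 'two'] (min_width=11, slack=10)
Line 8: ['everything', 'silver'] (min_width=17, slack=4)
Line 9: ['oats', 'snow', 'ocean', 'are'] (min_width=19, slack=2)
Total lines: 9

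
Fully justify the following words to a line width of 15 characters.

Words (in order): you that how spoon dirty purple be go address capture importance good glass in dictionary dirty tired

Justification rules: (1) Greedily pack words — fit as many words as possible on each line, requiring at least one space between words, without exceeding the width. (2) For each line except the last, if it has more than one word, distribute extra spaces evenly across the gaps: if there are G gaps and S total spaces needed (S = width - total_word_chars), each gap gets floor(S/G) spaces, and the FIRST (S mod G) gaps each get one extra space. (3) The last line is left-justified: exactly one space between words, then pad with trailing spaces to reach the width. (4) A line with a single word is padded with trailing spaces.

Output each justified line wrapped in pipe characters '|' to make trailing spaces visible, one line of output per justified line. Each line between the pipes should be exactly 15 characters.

Answer: |you   that  how|
|spoon     dirty|
|purple   be  go|
|address capture|
|importance good|
|glass        in|
|dictionary     |
|dirty tired    |

Derivation:
Line 1: ['you', 'that', 'how'] (min_width=12, slack=3)
Line 2: ['spoon', 'dirty'] (min_width=11, slack=4)
Line 3: ['purple', 'be', 'go'] (min_width=12, slack=3)
Line 4: ['address', 'capture'] (min_width=15, slack=0)
Line 5: ['importance', 'good'] (min_width=15, slack=0)
Line 6: ['glass', 'in'] (min_width=8, slack=7)
Line 7: ['dictionary'] (min_width=10, slack=5)
Line 8: ['dirty', 'tired'] (min_width=11, slack=4)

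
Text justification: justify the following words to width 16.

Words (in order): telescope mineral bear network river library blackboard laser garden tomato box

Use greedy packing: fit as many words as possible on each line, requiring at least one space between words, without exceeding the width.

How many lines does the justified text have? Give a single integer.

Line 1: ['telescope'] (min_width=9, slack=7)
Line 2: ['mineral', 'bear'] (min_width=12, slack=4)
Line 3: ['network', 'river'] (min_width=13, slack=3)
Line 4: ['library'] (min_width=7, slack=9)
Line 5: ['blackboard', 'laser'] (min_width=16, slack=0)
Line 6: ['garden', 'tomato'] (min_width=13, slack=3)
Line 7: ['box'] (min_width=3, slack=13)
Total lines: 7

Answer: 7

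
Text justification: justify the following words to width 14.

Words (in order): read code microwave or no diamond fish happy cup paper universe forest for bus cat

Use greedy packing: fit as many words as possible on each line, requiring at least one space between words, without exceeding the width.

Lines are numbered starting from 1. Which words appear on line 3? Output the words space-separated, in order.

Line 1: ['read', 'code'] (min_width=9, slack=5)
Line 2: ['microwave', 'or'] (min_width=12, slack=2)
Line 3: ['no', 'diamond'] (min_width=10, slack=4)
Line 4: ['fish', 'happy', 'cup'] (min_width=14, slack=0)
Line 5: ['paper', 'universe'] (min_width=14, slack=0)
Line 6: ['forest', 'for', 'bus'] (min_width=14, slack=0)
Line 7: ['cat'] (min_width=3, slack=11)

Answer: no diamond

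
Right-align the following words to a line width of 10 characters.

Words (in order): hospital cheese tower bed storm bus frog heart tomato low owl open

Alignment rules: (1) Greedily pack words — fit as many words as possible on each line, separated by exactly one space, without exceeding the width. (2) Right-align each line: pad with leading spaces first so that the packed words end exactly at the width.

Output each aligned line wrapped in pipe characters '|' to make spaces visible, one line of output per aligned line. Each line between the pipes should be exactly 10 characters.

Answer: |  hospital|
|    cheese|
| tower bed|
| storm bus|
|frog heart|
|tomato low|
|  owl open|

Derivation:
Line 1: ['hospital'] (min_width=8, slack=2)
Line 2: ['cheese'] (min_width=6, slack=4)
Line 3: ['tower', 'bed'] (min_width=9, slack=1)
Line 4: ['storm', 'bus'] (min_width=9, slack=1)
Line 5: ['frog', 'heart'] (min_width=10, slack=0)
Line 6: ['tomato', 'low'] (min_width=10, slack=0)
Line 7: ['owl', 'open'] (min_width=8, slack=2)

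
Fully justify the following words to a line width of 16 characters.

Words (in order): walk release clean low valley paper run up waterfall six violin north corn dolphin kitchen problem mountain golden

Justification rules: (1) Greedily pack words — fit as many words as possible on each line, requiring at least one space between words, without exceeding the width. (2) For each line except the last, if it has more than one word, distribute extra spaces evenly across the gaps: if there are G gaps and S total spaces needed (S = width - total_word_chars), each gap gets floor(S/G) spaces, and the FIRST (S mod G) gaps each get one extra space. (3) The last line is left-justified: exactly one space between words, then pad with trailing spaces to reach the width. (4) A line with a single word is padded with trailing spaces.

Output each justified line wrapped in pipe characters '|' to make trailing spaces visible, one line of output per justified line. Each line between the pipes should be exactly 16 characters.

Line 1: ['walk', 'release'] (min_width=12, slack=4)
Line 2: ['clean', 'low', 'valley'] (min_width=16, slack=0)
Line 3: ['paper', 'run', 'up'] (min_width=12, slack=4)
Line 4: ['waterfall', 'six'] (min_width=13, slack=3)
Line 5: ['violin', 'north'] (min_width=12, slack=4)
Line 6: ['corn', 'dolphin'] (min_width=12, slack=4)
Line 7: ['kitchen', 'problem'] (min_width=15, slack=1)
Line 8: ['mountain', 'golden'] (min_width=15, slack=1)

Answer: |walk     release|
|clean low valley|
|paper   run   up|
|waterfall    six|
|violin     north|
|corn     dolphin|
|kitchen  problem|
|mountain golden |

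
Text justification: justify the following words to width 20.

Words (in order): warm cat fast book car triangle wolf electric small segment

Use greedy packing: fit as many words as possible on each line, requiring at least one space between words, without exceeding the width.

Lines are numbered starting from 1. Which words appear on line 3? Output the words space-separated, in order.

Answer: electric small

Derivation:
Line 1: ['warm', 'cat', 'fast', 'book'] (min_width=18, slack=2)
Line 2: ['car', 'triangle', 'wolf'] (min_width=17, slack=3)
Line 3: ['electric', 'small'] (min_width=14, slack=6)
Line 4: ['segment'] (min_width=7, slack=13)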